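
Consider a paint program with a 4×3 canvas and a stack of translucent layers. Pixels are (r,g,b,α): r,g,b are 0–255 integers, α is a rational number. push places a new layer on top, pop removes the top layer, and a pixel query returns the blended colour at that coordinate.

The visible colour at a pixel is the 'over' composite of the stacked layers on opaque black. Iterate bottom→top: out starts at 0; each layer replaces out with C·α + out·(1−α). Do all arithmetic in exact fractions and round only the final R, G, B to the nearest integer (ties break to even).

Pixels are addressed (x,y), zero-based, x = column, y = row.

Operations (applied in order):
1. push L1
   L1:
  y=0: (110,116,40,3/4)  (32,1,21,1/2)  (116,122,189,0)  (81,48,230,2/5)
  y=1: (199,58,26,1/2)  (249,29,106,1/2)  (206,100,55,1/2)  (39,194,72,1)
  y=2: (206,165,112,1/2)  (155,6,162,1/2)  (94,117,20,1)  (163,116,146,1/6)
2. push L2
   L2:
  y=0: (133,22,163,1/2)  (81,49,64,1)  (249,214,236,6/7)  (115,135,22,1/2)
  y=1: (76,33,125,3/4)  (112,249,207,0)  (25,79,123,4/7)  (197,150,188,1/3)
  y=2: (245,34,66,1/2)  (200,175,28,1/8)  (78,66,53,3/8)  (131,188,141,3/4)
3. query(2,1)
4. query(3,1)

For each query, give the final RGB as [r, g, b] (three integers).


at x=2,y=1 over L1,L2:
after L1 α=1/2: [103, 50, 55/2]
after L2 α=4/7: [409/7, 466/7, 1149/14]
→ [58, 67, 82]

query (3,1) [L1,L2] — begin 0,0,0
L1 α=1: [39, 194, 72]
L2 α=1/3: [275/3, 538/3, 332/3]
→ [92, 179, 111]


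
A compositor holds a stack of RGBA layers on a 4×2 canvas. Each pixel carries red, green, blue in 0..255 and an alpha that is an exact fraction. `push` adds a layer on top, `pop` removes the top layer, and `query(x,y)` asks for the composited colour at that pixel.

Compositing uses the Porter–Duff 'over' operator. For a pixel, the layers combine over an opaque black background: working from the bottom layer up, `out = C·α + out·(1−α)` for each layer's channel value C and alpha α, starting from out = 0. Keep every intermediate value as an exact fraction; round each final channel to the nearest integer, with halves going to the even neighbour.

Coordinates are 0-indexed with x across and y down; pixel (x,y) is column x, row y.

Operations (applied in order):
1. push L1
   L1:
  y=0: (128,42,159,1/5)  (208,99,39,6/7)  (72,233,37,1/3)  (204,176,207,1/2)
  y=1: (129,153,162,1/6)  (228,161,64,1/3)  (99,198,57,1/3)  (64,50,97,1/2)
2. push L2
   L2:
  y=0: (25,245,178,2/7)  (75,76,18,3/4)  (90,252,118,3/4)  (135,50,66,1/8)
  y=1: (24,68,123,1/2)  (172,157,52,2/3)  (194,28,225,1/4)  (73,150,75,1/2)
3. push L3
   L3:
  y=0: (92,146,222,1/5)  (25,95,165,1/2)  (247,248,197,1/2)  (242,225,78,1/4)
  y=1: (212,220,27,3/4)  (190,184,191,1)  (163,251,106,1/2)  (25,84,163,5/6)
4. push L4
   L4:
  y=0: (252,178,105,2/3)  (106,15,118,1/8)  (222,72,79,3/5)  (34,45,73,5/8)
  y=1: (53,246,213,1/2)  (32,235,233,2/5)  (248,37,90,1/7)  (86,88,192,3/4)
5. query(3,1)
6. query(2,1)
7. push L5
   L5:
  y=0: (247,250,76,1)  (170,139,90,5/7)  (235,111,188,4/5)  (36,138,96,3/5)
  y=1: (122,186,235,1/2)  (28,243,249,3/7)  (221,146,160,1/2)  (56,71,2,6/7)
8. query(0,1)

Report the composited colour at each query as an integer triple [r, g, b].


(3,1) stack=L1,L2,L3,L4; from [0,0,0]:
L1 α=1/2: [32, 25, 97/2]
L2 α=1/2: [105/2, 175/2, 247/4]
L3 α=5/6: [355/12, 1015/12, 1169/8]
L4 α=3/4: [3451/48, 4183/48, 5777/32]
→ [72, 87, 181]

at x=2,y=1 over L1,L2,L3,L4:
L1 α=1/3: [33, 66, 19]
L2 α=1/4: [293/4, 113/2, 141/2]
L3 α=1/2: [945/8, 615/4, 353/4]
L4 α=1/7: [3827/28, 1919/14, 177/2]
= [137, 137, 88]

at x=0,y=1 over L1,L2,L3,L4,L5:
L1 α=1/6: [43/2, 51/2, 27]
L2 α=1/2: [91/4, 187/4, 75]
L3 α=3/4: [2635/16, 2827/16, 39]
L4 α=1/2: [3483/32, 6763/32, 126]
L5 α=1/2: [7387/64, 12715/64, 361/2]
→ [115, 199, 180]


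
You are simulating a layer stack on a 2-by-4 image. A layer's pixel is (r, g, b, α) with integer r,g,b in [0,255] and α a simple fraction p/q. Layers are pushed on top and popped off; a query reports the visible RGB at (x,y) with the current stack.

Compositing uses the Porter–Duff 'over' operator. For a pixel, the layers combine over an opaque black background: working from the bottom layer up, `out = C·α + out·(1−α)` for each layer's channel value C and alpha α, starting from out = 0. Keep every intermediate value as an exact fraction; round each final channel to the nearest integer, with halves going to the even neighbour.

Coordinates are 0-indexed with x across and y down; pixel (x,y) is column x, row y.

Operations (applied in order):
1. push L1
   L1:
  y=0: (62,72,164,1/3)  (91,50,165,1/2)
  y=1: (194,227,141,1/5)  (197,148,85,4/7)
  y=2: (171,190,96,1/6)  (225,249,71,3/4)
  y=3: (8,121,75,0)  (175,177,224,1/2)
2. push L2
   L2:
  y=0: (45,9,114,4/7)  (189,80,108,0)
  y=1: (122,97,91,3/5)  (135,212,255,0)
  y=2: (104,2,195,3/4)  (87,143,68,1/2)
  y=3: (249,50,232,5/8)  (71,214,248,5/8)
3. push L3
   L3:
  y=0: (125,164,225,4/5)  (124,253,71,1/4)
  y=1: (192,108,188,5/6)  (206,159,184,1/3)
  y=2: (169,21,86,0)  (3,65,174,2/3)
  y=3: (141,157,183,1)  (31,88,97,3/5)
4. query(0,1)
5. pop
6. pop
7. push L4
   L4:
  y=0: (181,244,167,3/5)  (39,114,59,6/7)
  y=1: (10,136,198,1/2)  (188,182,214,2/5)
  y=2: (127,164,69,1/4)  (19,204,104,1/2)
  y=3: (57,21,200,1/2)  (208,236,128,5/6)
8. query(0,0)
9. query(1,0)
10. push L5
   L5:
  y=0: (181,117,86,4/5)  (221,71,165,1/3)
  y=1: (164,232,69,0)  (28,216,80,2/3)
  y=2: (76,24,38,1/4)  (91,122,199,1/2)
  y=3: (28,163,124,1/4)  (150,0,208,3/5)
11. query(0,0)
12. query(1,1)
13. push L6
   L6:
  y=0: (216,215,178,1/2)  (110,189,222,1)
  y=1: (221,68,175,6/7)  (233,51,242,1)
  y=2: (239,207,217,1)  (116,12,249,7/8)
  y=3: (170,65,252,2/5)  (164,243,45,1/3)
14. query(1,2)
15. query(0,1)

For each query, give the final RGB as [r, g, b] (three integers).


(0,1) stack=L1,L2,L3; from [0,0,0]:
L1 α=1/5: [194/5, 227/5, 141/5]
L2 α=3/5: [2218/25, 1909/25, 1647/25]
L3 α=5/6: [13109/75, 15409/150, 25147/150]
rounded: [175, 103, 168]

query (0,0) [L1,L4] — begin 0,0,0
after L1 α=1/3: [62/3, 24, 164/3]
after L4 α=3/5: [1753/15, 156, 1831/15]
→ [117, 156, 122]

query (1,0) [L1,L4] — begin 0,0,0
after L1 α=1/2: [91/2, 25, 165/2]
after L4 α=6/7: [559/14, 709/7, 873/14]
→ [40, 101, 62]

at x=0,y=0 over L1,L4,L5:
+L1 (α=1/3) → [62/3, 24, 164/3]
+L4 (α=3/5) → [1753/15, 156, 1831/15]
+L5 (α=4/5) → [12613/75, 624/5, 6991/75]
rounded: [168, 125, 93]

query (1,1) [L1,L4,L5] — begin 0,0,0
after L1 α=4/7: [788/7, 592/7, 340/7]
after L4 α=2/5: [4996/35, 4324/35, 4016/35]
after L5 α=2/3: [6956/105, 19444/105, 9616/105]
rounded: [66, 185, 92]

(1,2) stack=L1,L4,L5,L6; from [0,0,0]:
L1 α=3/4: [675/4, 747/4, 213/4]
L4 α=1/2: [751/8, 1563/8, 629/8]
L5 α=1/2: [1479/16, 2539/16, 2221/16]
L6 α=7/8: [14471/128, 3883/128, 30109/128]
→ [113, 30, 235]

at x=0,y=1 over L1,L4,L5,L6:
after L1 α=1/5: [194/5, 227/5, 141/5]
after L4 α=1/2: [122/5, 907/10, 1131/10]
after L5 α=0: [122/5, 907/10, 1131/10]
after L6 α=6/7: [6752/35, 4987/70, 11631/70]
→ [193, 71, 166]


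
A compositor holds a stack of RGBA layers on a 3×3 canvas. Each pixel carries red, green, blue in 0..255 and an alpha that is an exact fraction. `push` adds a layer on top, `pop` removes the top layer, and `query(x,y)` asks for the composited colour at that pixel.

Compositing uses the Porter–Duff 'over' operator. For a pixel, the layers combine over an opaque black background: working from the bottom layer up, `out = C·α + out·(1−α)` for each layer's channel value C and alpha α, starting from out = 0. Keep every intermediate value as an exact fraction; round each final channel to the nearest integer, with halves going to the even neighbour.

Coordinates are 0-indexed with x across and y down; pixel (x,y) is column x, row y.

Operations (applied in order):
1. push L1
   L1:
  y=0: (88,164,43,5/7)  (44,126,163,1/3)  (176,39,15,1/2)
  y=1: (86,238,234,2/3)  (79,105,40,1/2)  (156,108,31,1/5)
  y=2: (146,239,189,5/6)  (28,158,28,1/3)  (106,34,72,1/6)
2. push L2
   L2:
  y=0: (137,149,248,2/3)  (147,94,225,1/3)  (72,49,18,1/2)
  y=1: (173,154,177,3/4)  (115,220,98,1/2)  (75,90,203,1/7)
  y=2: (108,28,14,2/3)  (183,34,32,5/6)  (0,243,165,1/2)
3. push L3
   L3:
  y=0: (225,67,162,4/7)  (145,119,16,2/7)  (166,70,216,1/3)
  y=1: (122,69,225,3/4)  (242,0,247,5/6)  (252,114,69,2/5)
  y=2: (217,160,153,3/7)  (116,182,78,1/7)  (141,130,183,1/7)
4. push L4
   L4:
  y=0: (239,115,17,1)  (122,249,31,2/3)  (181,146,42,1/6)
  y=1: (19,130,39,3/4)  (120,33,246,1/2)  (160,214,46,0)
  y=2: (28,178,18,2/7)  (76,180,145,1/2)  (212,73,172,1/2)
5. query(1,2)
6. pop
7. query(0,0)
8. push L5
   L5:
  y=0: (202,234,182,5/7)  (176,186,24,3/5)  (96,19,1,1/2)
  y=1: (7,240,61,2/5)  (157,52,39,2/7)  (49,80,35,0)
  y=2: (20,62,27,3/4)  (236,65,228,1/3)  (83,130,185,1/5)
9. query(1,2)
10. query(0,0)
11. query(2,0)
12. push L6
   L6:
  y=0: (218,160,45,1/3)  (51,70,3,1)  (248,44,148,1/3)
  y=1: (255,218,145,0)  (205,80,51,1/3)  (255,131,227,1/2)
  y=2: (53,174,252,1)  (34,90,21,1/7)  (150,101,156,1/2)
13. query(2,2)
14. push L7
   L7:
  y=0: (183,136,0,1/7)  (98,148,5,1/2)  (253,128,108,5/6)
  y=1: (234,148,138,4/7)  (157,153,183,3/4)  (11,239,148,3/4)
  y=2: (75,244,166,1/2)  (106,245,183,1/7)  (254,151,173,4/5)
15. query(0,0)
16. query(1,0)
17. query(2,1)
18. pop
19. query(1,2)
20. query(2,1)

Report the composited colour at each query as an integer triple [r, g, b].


query (1,2) [L1,L2,L3,L4] — begin 0,0,0
L1 α=1/3: [28/3, 158/3, 28/3]
L2 α=5/6: [2773/18, 334/9, 254/9]
L3 α=1/7: [3121/21, 1214/21, 106/3]
L4 α=1/2: [4717/42, 2497/21, 541/6]
= [112, 119, 90]

at x=0,y=0 over L1,L2,L3:
after L1 α=5/7: [440/7, 820/7, 215/7]
after L2 α=2/3: [786/7, 2906/21, 1229/7]
after L3 α=4/7: [8658/49, 4782/49, 8223/49]
rounded: [177, 98, 168]

at x=1,y=2 over L1,L2,L3,L5:
L1 α=1/3: [28/3, 158/3, 28/3]
L2 α=5/6: [2773/18, 334/9, 254/9]
L3 α=1/7: [3121/21, 1214/21, 106/3]
L5 α=1/3: [11198/63, 3793/63, 896/9]
= [178, 60, 100]

(0,0) stack=L1,L2,L3,L5; from [0,0,0]:
after L1 α=5/7: [440/7, 820/7, 215/7]
after L2 α=2/3: [786/7, 2906/21, 1229/7]
after L3 α=4/7: [8658/49, 4782/49, 8223/49]
after L5 α=5/7: [66806/343, 66894/343, 61036/343]
→ [195, 195, 178]

at x=2,y=0 over L1,L2,L3,L5:
+L1 (α=1/2) → [88, 39/2, 15/2]
+L2 (α=1/2) → [80, 137/4, 51/4]
+L3 (α=1/3) → [326/3, 277/6, 161/2]
+L5 (α=1/2) → [307/3, 391/12, 163/4]
= [102, 33, 41]

query (2,2) [L1,L2,L3,L5,L6] — begin 0,0,0
+L1 (α=1/6) → [53/3, 17/3, 12]
+L2 (α=1/2) → [53/6, 373/3, 177/2]
+L3 (α=1/7) → [194/7, 876/7, 102]
+L5 (α=1/5) → [1357/35, 4414/35, 593/5]
+L6 (α=1/2) → [6607/70, 7949/70, 1373/10]
rounded: [94, 114, 137]

at x=0,y=0 over L1,L2,L3,L5,L6,L7:
after L1 α=5/7: [440/7, 820/7, 215/7]
after L2 α=2/3: [786/7, 2906/21, 1229/7]
after L3 α=4/7: [8658/49, 4782/49, 8223/49]
after L5 α=5/7: [66806/343, 66894/343, 61036/343]
after L6 α=1/3: [69462/343, 188668/1029, 137507/1029]
after L7 α=1/7: [479541/2401, 423984/2401, 275014/2401]
rounded: [200, 177, 115]

query (1,0) [L1,L2,L3,L5,L6,L7] — begin 0,0,0
+L1 (α=1/3) → [44/3, 42, 163/3]
+L2 (α=1/3) → [529/9, 178/3, 1001/9]
+L3 (α=2/7) → [5255/63, 1604/21, 5293/63]
+L5 (α=3/5) → [43774/315, 14926/105, 15122/315]
+L6 (α=1) → [51, 70, 3]
+L7 (α=1/2) → [149/2, 109, 4]
= [74, 109, 4]

query (2,1) [L1,L2,L3,L5,L6,L7] — begin 0,0,0
L1 α=1/5: [156/5, 108/5, 31/5]
L2 α=1/7: [1311/35, 1098/35, 1201/35]
L3 α=2/5: [21573/175, 11274/175, 8433/175]
L5 α=0: [21573/175, 11274/175, 8433/175]
L6 α=1/2: [33099/175, 34199/350, 24079/175]
L7 α=3/4: [19437/350, 285149/1400, 101779/700]
→ [56, 204, 145]

(1,2) stack=L1,L2,L3,L5,L6; from [0,0,0]:
L1 α=1/3: [28/3, 158/3, 28/3]
L2 α=5/6: [2773/18, 334/9, 254/9]
L3 α=1/7: [3121/21, 1214/21, 106/3]
L5 α=1/3: [11198/63, 3793/63, 896/9]
L6 α=1/7: [23110/147, 9476/147, 265/3]
rounded: [157, 64, 88]

at x=2,y=1 over L1,L2,L3,L5,L6:
after L1 α=1/5: [156/5, 108/5, 31/5]
after L2 α=1/7: [1311/35, 1098/35, 1201/35]
after L3 α=2/5: [21573/175, 11274/175, 8433/175]
after L5 α=0: [21573/175, 11274/175, 8433/175]
after L6 α=1/2: [33099/175, 34199/350, 24079/175]
= [189, 98, 138]


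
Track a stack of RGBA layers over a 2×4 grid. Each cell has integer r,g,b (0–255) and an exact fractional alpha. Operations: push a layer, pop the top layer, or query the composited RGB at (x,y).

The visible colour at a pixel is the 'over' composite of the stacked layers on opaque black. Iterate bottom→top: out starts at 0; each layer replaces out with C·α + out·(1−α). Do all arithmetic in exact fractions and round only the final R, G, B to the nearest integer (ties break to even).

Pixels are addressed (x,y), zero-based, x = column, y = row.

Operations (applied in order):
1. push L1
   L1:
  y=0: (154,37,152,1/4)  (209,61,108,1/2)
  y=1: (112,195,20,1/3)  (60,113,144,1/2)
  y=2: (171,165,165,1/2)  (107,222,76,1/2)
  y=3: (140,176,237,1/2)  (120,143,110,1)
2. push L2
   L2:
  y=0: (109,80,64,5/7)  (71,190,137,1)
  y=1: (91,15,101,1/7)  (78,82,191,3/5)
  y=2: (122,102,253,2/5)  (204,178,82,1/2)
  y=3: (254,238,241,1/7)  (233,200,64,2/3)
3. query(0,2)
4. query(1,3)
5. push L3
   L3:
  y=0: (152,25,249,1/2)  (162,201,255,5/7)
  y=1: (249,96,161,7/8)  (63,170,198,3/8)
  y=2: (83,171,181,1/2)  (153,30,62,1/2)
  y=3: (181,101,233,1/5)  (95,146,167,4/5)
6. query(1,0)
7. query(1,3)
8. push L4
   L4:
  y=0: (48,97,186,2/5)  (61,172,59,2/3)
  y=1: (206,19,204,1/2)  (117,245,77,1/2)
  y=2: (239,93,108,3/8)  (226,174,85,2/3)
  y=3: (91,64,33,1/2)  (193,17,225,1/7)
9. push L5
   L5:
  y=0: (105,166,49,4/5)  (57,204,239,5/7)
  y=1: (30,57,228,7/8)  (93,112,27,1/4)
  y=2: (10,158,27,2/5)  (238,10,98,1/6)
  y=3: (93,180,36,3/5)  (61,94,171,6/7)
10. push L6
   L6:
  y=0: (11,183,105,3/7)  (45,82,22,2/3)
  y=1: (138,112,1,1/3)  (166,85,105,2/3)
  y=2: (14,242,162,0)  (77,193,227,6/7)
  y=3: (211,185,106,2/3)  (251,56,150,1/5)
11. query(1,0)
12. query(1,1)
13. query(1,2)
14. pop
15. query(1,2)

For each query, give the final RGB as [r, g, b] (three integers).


(0,2) stack=L1,L2; from [0,0,0]:
after L1 α=1/2: [171/2, 165/2, 165/2]
after L2 α=2/5: [1001/10, 903/10, 1507/10]
= [100, 90, 151]

at x=1,y=3 over L1,L2:
after L1 α=1: [120, 143, 110]
after L2 α=2/3: [586/3, 181, 238/3]
rounded: [195, 181, 79]

query (1,0) [L1,L2,L3] — begin 0,0,0
L1 α=1/2: [209/2, 61/2, 54]
L2 α=1: [71, 190, 137]
L3 α=5/7: [136, 1385/7, 1549/7]
rounded: [136, 198, 221]

at x=1,y=3 over L1,L2,L3:
after L1 α=1: [120, 143, 110]
after L2 α=2/3: [586/3, 181, 238/3]
after L3 α=4/5: [1726/15, 153, 2242/15]
rounded: [115, 153, 149]

query (1,0) [L1,L2,L3,L4,L5,L6] — begin 0,0,0
+L1 (α=1/2) → [209/2, 61/2, 54]
+L2 (α=1) → [71, 190, 137]
+L3 (α=5/7) → [136, 1385/7, 1549/7]
+L4 (α=2/3) → [86, 3793/21, 2375/21]
+L5 (α=5/7) → [457/7, 29006/147, 29845/147]
+L6 (α=2/3) → [1087/21, 53114/441, 36313/441]
rounded: [52, 120, 82]

at x=1,y=1 over L1,L2,L3,L4,L5,L6:
+L1 (α=1/2) → [30, 113/2, 72]
+L2 (α=3/5) → [294/5, 359/5, 717/5]
+L3 (α=3/8) → [483/8, 869/8, 1311/8]
+L4 (α=1/2) → [1419/16, 2829/16, 1927/16]
+L5 (α=1/4) → [5745/64, 10279/64, 6213/64]
+L6 (α=2/3) → [26993/192, 7053/64, 6551/64]
rounded: [141, 110, 102]

(1,2) stack=L1,L2,L3,L4,L5,L6; from [0,0,0]:
L1 α=1/2: [107/2, 111, 38]
L2 α=1/2: [515/4, 289/2, 60]
L3 α=1/2: [1127/8, 349/4, 61]
L4 α=2/3: [1581/8, 1741/12, 77]
L5 α=1/6: [9809/48, 8825/72, 161/2]
L6 α=6/7: [31985/336, 92201/504, 2885/14]
→ [95, 183, 206]

query (1,2) [L1,L2,L3,L4,L5] — begin 0,0,0
L1 α=1/2: [107/2, 111, 38]
L2 α=1/2: [515/4, 289/2, 60]
L3 α=1/2: [1127/8, 349/4, 61]
L4 α=2/3: [1581/8, 1741/12, 77]
L5 α=1/6: [9809/48, 8825/72, 161/2]
rounded: [204, 123, 80]


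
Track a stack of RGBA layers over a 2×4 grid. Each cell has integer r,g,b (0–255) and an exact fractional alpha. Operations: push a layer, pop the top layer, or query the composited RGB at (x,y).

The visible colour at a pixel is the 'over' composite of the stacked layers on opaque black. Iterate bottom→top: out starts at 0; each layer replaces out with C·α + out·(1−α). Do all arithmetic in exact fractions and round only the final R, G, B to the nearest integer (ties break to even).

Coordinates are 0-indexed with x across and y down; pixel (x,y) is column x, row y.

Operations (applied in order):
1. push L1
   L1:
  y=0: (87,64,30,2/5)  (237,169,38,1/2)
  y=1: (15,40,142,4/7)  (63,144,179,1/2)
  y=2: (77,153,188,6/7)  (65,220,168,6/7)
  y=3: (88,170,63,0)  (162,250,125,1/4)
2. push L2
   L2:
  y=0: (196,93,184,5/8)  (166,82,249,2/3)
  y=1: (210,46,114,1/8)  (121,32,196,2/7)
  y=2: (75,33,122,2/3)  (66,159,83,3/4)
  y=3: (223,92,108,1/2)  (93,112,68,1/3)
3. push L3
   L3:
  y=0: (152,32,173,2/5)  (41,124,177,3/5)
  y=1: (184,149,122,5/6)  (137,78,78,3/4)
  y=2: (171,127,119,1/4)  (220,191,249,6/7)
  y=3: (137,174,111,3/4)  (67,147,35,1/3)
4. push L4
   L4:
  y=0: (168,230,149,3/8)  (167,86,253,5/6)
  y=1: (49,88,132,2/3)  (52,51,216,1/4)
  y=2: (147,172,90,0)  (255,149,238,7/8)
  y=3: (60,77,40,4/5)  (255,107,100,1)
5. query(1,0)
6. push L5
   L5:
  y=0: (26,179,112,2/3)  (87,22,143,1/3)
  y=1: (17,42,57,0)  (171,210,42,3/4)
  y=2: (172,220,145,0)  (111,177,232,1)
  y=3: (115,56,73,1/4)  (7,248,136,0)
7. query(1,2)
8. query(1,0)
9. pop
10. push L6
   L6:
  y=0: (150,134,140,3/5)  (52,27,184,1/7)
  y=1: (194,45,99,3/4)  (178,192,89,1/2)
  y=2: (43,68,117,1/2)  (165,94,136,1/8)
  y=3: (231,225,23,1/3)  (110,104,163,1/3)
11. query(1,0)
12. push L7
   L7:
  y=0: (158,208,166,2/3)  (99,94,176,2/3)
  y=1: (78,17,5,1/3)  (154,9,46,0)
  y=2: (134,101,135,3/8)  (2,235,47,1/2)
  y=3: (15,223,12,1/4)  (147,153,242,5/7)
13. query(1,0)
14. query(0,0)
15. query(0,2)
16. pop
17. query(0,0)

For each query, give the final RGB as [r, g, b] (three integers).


(1,0) stack=L1,L2,L3,L4; from [0,0,0]:
L1 α=1/2: [237/2, 169/2, 19]
L2 α=2/3: [901/6, 497/6, 517/3]
L3 α=3/5: [254/3, 1613/15, 2627/15]
L4 α=5/6: [2759/18, 8063/90, 10801/45]
rounded: [153, 90, 240]

query (1,2) [L1,L2,L3,L4,L5] — begin 0,0,0
L1 α=6/7: [390/7, 1320/7, 144]
L2 α=3/4: [444/7, 4659/28, 393/4]
L3 α=6/7: [9684/49, 36747/196, 6369/28]
L4 α=7/8: [97149/392, 241175/1568, 53017/224]
L5 α=1: [111, 177, 232]
rounded: [111, 177, 232]

at x=1,y=0 over L1,L2,L3,L4,L5:
+L1 (α=1/2) → [237/2, 169/2, 19]
+L2 (α=2/3) → [901/6, 497/6, 517/3]
+L3 (α=3/5) → [254/3, 1613/15, 2627/15]
+L4 (α=5/6) → [2759/18, 8063/90, 10801/45]
+L5 (α=1/3) → [3542/27, 9053/135, 28037/135]
rounded: [131, 67, 208]

at x=1,y=0 over L1,L2,L3,L4,L6:
L1 α=1/2: [237/2, 169/2, 19]
L2 α=2/3: [901/6, 497/6, 517/3]
L3 α=3/5: [254/3, 1613/15, 2627/15]
L4 α=5/6: [2759/18, 8063/90, 10801/45]
L6 α=1/7: [2915/21, 8468/105, 24362/105]
rounded: [139, 81, 232]

at x=1,y=0 over L1,L2,L3,L4,L6,L7:
after L1 α=1/2: [237/2, 169/2, 19]
after L2 α=2/3: [901/6, 497/6, 517/3]
after L3 α=3/5: [254/3, 1613/15, 2627/15]
after L4 α=5/6: [2759/18, 8063/90, 10801/45]
after L6 α=1/7: [2915/21, 8468/105, 24362/105]
after L7 α=2/3: [7073/63, 28208/315, 61322/315]
→ [112, 90, 195]

query (0,0) [L1,L2,L3,L4,L6,L7] — begin 0,0,0
L1 α=2/5: [174/5, 128/5, 12]
L2 α=5/8: [2711/20, 2709/40, 239/2]
L3 α=2/5: [14213/100, 10687/200, 1409/10]
L4 α=3/8: [24293/160, 38287/320, 2303/16]
L6 α=3/5: [60293/400, 102607/800, 5663/40]
L7 α=2/3: [62231/400, 435407/2400, 18943/120]
→ [156, 181, 158]

(0,2) stack=L1,L2,L3,L4,L6,L7; from [0,0,0]:
L1 α=6/7: [66, 918/7, 1128/7]
L2 α=2/3: [72, 460/7, 2836/21]
L3 α=1/4: [387/4, 2269/28, 3669/28]
L4 α=0: [387/4, 2269/28, 3669/28]
L6 α=1/2: [559/8, 4173/56, 6945/56]
L7 α=3/8: [6011/64, 37833/448, 57405/448]
= [94, 84, 128]

(0,0) stack=L1,L2,L3,L4,L6; from [0,0,0]:
after L1 α=2/5: [174/5, 128/5, 12]
after L2 α=5/8: [2711/20, 2709/40, 239/2]
after L3 α=2/5: [14213/100, 10687/200, 1409/10]
after L4 α=3/8: [24293/160, 38287/320, 2303/16]
after L6 α=3/5: [60293/400, 102607/800, 5663/40]
rounded: [151, 128, 142]


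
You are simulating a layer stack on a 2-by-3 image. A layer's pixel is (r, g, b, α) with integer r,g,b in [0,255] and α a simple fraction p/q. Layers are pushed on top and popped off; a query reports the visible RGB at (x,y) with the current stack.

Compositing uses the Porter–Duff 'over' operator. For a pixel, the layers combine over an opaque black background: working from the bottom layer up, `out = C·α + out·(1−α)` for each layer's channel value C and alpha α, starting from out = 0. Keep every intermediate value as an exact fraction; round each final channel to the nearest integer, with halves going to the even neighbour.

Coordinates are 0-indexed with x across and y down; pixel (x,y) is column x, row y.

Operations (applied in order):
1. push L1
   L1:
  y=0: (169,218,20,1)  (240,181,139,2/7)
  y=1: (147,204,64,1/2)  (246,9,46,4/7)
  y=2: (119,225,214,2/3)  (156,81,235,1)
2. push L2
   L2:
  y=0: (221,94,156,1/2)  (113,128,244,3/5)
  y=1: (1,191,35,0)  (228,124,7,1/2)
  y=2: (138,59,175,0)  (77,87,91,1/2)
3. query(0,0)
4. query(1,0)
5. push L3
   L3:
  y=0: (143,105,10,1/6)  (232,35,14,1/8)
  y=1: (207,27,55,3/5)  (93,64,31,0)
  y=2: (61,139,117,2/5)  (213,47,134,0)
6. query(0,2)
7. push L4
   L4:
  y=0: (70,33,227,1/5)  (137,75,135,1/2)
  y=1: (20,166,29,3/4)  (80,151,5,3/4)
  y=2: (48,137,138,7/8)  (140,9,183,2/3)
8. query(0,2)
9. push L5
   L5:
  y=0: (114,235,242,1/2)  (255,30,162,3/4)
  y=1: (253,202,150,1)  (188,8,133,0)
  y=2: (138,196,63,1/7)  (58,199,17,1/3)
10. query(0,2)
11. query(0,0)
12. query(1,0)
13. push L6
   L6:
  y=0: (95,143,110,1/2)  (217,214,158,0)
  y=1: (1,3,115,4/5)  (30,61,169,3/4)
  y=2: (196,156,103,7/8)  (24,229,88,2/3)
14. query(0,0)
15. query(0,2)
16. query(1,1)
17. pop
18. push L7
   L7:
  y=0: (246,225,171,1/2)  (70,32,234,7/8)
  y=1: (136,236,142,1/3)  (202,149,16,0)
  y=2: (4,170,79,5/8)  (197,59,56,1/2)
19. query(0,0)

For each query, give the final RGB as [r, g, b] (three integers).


at x=0,y=0 over L1,L2:
after L1 α=1: [169, 218, 20]
after L2 α=1/2: [195, 156, 88]
rounded: [195, 156, 88]

at x=1,y=0 over L1,L2:
after L1 α=2/7: [480/7, 362/7, 278/7]
after L2 α=3/5: [3333/35, 3412/35, 1136/7]
= [95, 97, 162]

at x=0,y=2 over L1,L2,L3:
after L1 α=2/3: [238/3, 150, 428/3]
after L2 α=0: [238/3, 150, 428/3]
after L3 α=2/5: [72, 728/5, 662/5]
= [72, 146, 132]

query (0,2) [L1,L2,L3,L4] — begin 0,0,0
L1 α=2/3: [238/3, 150, 428/3]
L2 α=0: [238/3, 150, 428/3]
L3 α=2/5: [72, 728/5, 662/5]
L4 α=7/8: [51, 5523/40, 1373/10]
→ [51, 138, 137]

(0,2) stack=L1,L2,L3,L4,L5; from [0,0,0]:
after L1 α=2/3: [238/3, 150, 428/3]
after L2 α=0: [238/3, 150, 428/3]
after L3 α=2/5: [72, 728/5, 662/5]
after L4 α=7/8: [51, 5523/40, 1373/10]
after L5 α=1/7: [444/7, 2927/20, 4434/35]
= [63, 146, 127]

(0,0) stack=L1,L2,L3,L4,L5; from [0,0,0]:
+L1 (α=1) → [169, 218, 20]
+L2 (α=1/2) → [195, 156, 88]
+L3 (α=1/6) → [559/3, 295/2, 75]
+L4 (α=1/5) → [2446/15, 623/5, 527/5]
+L5 (α=1/2) → [2078/15, 899/5, 1737/10]
= [139, 180, 174]

query (1,0) [L1,L2,L3,L4,L5] — begin 0,0,0
+L1 (α=2/7) → [480/7, 362/7, 278/7]
+L2 (α=3/5) → [3333/35, 3412/35, 1136/7]
+L3 (α=1/8) → [4493/40, 3587/40, 575/4]
+L4 (α=1/2) → [9973/80, 6587/80, 1115/8]
+L5 (α=3/4) → [71173/320, 13787/320, 5003/32]
= [222, 43, 156]

at x=0,y=0 over L1,L2,L3,L4,L5,L6:
+L1 (α=1) → [169, 218, 20]
+L2 (α=1/2) → [195, 156, 88]
+L3 (α=1/6) → [559/3, 295/2, 75]
+L4 (α=1/5) → [2446/15, 623/5, 527/5]
+L5 (α=1/2) → [2078/15, 899/5, 1737/10]
+L6 (α=1/2) → [3503/30, 807/5, 2837/20]
= [117, 161, 142]

at x=0,y=2 over L1,L2,L3,L4,L5,L6:
+L1 (α=2/3) → [238/3, 150, 428/3]
+L2 (α=0) → [238/3, 150, 428/3]
+L3 (α=2/5) → [72, 728/5, 662/5]
+L4 (α=7/8) → [51, 5523/40, 1373/10]
+L5 (α=1/7) → [444/7, 2927/20, 4434/35]
+L6 (α=7/8) → [1256/7, 24767/160, 29669/280]
rounded: [179, 155, 106]

(1,1) stack=L1,L2,L3,L4,L5,L6; from [0,0,0]:
+L1 (α=4/7) → [984/7, 36/7, 184/7]
+L2 (α=1/2) → [1290/7, 452/7, 233/14]
+L3 (α=0) → [1290/7, 452/7, 233/14]
+L4 (α=3/4) → [1485/14, 3623/28, 443/56]
+L5 (α=0) → [1485/14, 3623/28, 443/56]
+L6 (α=3/4) → [2745/56, 8747/112, 28835/224]
rounded: [49, 78, 129]

(0,0) stack=L1,L2,L3,L4,L5,L7; from [0,0,0]:
after L1 α=1: [169, 218, 20]
after L2 α=1/2: [195, 156, 88]
after L3 α=1/6: [559/3, 295/2, 75]
after L4 α=1/5: [2446/15, 623/5, 527/5]
after L5 α=1/2: [2078/15, 899/5, 1737/10]
after L7 α=1/2: [2884/15, 1012/5, 3447/20]
→ [192, 202, 172]


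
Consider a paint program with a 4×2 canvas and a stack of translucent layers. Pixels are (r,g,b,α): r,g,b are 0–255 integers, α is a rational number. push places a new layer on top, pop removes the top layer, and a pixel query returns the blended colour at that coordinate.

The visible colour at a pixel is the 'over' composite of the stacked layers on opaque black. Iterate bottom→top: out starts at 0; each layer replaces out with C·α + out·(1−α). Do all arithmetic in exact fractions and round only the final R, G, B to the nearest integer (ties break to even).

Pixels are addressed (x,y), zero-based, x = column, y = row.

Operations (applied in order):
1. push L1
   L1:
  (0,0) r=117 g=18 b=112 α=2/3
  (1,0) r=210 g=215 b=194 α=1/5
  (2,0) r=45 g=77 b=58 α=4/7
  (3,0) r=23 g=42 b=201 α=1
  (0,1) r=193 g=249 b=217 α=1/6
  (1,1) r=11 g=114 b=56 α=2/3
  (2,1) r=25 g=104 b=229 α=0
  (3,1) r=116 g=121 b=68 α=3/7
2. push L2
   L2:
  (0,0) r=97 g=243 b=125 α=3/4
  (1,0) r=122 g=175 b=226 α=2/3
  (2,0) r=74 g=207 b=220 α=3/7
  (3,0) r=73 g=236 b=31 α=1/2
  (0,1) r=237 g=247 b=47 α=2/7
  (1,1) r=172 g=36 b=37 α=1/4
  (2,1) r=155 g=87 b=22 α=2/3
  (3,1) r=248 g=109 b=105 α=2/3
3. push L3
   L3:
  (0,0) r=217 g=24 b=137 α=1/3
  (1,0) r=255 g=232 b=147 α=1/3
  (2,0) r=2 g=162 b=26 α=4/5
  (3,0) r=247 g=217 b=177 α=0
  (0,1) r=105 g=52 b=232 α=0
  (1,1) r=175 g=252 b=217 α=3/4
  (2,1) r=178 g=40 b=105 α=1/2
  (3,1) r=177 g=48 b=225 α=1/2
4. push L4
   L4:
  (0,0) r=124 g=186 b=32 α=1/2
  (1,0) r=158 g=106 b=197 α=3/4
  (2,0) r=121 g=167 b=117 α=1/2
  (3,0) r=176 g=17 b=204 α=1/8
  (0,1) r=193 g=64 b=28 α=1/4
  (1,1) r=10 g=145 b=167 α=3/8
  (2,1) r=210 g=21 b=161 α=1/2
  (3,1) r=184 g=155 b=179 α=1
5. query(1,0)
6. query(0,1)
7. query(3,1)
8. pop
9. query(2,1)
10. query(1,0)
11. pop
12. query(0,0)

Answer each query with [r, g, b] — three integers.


query (1,0) [L1,L2,L3,L4] — begin 0,0,0
after L1 α=1/5: [42, 43, 194/5]
after L2 α=2/3: [286/3, 131, 818/5]
after L3 α=1/3: [1337/9, 494/3, 2371/15]
after L4 α=3/4: [5603/36, 362/3, 2809/15]
= [156, 121, 187]

query (0,1) [L1,L2,L3,L4] — begin 0,0,0
after L1 α=1/6: [193/6, 83/2, 217/6]
after L2 α=2/7: [3809/42, 1403/14, 1649/42]
after L3 α=0: [3809/42, 1403/14, 1649/42]
after L4 α=1/4: [6511/56, 5105/56, 2041/56]
= [116, 91, 36]

at x=3,y=1 over L1,L2,L3,L4:
+L1 (α=3/7) → [348/7, 363/7, 204/7]
+L2 (α=2/3) → [3820/21, 1889/21, 558/7]
+L3 (α=1/2) → [7537/42, 2897/42, 2133/14]
+L4 (α=1) → [184, 155, 179]
rounded: [184, 155, 179]

at x=2,y=1 over L1,L2,L3:
+L1 (α=0) → [0, 0, 0]
+L2 (α=2/3) → [310/3, 58, 44/3]
+L3 (α=1/2) → [422/3, 49, 359/6]
rounded: [141, 49, 60]

at x=1,y=0 over L1,L2,L3:
after L1 α=1/5: [42, 43, 194/5]
after L2 α=2/3: [286/3, 131, 818/5]
after L3 α=1/3: [1337/9, 494/3, 2371/15]
→ [149, 165, 158]

at x=0,y=0 over L1,L2:
after L1 α=2/3: [78, 12, 224/3]
after L2 α=3/4: [369/4, 741/4, 1349/12]
→ [92, 185, 112]


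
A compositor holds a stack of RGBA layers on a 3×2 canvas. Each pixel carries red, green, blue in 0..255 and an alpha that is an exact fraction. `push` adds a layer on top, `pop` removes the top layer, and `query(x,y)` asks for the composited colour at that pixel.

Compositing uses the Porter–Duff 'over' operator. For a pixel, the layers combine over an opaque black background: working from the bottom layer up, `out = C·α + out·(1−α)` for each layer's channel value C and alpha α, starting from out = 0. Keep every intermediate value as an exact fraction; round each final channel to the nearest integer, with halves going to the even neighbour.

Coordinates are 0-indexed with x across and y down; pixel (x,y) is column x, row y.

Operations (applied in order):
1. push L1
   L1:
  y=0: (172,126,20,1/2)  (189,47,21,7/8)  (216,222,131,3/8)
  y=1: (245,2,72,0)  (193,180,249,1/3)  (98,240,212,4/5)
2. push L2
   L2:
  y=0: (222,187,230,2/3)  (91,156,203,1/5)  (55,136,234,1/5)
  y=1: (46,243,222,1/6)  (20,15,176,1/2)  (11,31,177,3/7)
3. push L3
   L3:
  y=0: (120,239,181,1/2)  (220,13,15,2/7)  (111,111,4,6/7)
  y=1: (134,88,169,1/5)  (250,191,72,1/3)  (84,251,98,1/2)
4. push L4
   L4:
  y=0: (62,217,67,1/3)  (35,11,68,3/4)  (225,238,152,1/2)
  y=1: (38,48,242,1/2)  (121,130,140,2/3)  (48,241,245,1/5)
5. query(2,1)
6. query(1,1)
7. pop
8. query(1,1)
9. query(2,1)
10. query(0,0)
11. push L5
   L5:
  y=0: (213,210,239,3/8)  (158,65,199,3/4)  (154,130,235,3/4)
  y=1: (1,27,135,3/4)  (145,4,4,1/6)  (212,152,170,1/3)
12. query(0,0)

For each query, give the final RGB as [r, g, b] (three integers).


(2,1) stack=L1,L2,L3,L4; from [0,0,0]:
L1 α=4/5: [392/5, 192, 848/5]
L2 α=3/7: [1733/35, 123, 6047/35]
L3 α=1/2: [4673/70, 187, 9477/70]
L4 α=1/5: [11026/175, 989/5, 27529/175]
→ [63, 198, 157]

(1,1) stack=L1,L2,L3,L4; from [0,0,0]:
+L1 (α=1/3) → [193/3, 60, 83]
+L2 (α=1/2) → [253/6, 75/2, 259/2]
+L3 (α=1/3) → [1003/9, 266/3, 331/3]
+L4 (α=2/3) → [3181/27, 1046/9, 1171/9]
= [118, 116, 130]

query (1,1) [L1,L2,L3] — begin 0,0,0
after L1 α=1/3: [193/3, 60, 83]
after L2 α=1/2: [253/6, 75/2, 259/2]
after L3 α=1/3: [1003/9, 266/3, 331/3]
rounded: [111, 89, 110]

at x=2,y=1 over L1,L2,L3:
after L1 α=4/5: [392/5, 192, 848/5]
after L2 α=3/7: [1733/35, 123, 6047/35]
after L3 α=1/2: [4673/70, 187, 9477/70]
= [67, 187, 135]

query (0,0) [L1,L2,L3] — begin 0,0,0
+L1 (α=1/2) → [86, 63, 10]
+L2 (α=2/3) → [530/3, 437/3, 470/3]
+L3 (α=1/2) → [445/3, 577/3, 1013/6]
→ [148, 192, 169]

at x=0,y=0 over L1,L2,L3,L5:
+L1 (α=1/2) → [86, 63, 10]
+L2 (α=2/3) → [530/3, 437/3, 470/3]
+L3 (α=1/2) → [445/3, 577/3, 1013/6]
+L5 (α=3/8) → [2071/12, 4775/24, 9367/48]
rounded: [173, 199, 195]


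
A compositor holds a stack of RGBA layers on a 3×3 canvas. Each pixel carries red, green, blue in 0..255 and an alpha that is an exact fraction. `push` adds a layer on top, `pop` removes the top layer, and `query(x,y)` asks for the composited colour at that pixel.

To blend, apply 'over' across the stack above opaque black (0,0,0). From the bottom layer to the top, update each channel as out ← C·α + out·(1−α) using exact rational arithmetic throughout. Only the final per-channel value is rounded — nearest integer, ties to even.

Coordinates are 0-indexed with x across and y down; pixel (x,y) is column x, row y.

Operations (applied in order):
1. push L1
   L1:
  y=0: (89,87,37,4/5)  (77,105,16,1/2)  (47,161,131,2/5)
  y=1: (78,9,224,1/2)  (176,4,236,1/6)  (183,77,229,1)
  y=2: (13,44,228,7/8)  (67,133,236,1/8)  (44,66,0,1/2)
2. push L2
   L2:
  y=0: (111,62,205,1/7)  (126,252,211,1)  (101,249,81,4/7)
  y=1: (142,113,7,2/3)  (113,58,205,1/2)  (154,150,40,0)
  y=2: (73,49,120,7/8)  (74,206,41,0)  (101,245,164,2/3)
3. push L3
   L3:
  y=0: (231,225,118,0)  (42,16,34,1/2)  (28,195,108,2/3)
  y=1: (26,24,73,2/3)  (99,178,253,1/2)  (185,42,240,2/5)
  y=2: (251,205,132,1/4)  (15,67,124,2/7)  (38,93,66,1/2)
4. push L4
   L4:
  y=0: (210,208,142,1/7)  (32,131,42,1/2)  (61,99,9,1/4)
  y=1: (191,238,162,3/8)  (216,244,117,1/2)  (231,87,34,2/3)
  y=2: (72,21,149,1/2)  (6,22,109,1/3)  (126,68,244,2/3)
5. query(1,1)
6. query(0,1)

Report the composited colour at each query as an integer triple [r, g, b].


query (1,1) [L1,L2,L3,L4] — begin 0,0,0
after L1 α=1/6: [88/3, 2/3, 118/3]
after L2 α=1/2: [427/6, 88/3, 733/6]
after L3 α=1/2: [1021/12, 311/3, 2251/12]
after L4 α=1/2: [3613/24, 1043/6, 3655/24]
rounded: [151, 174, 152]

query (0,1) [L1,L2,L3,L4] — begin 0,0,0
after L1 α=1/2: [39, 9/2, 112]
after L2 α=2/3: [323/3, 461/6, 42]
after L3 α=2/3: [479/9, 749/18, 188/3]
after L4 α=3/8: [944/9, 16597/144, 1199/12]
→ [105, 115, 100]


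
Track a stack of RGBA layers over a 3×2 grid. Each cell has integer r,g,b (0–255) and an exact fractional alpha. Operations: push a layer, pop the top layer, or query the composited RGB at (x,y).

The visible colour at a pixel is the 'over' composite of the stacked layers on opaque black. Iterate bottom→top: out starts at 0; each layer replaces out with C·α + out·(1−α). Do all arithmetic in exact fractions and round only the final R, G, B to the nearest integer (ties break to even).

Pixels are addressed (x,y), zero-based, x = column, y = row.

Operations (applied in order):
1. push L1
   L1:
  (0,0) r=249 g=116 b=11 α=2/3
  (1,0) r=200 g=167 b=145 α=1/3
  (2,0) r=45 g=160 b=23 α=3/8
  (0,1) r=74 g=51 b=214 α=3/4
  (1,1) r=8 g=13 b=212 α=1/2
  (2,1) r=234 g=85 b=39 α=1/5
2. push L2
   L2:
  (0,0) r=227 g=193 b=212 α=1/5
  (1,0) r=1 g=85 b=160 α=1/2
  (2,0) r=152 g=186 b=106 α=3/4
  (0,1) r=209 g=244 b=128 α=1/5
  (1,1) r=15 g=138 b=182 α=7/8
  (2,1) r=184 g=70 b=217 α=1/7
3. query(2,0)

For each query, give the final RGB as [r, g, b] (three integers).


query (2,0) [L1,L2] — begin 0,0,0
+L1 (α=3/8) → [135/8, 60, 69/8]
+L2 (α=3/4) → [3783/32, 309/2, 2613/32]
rounded: [118, 154, 82]


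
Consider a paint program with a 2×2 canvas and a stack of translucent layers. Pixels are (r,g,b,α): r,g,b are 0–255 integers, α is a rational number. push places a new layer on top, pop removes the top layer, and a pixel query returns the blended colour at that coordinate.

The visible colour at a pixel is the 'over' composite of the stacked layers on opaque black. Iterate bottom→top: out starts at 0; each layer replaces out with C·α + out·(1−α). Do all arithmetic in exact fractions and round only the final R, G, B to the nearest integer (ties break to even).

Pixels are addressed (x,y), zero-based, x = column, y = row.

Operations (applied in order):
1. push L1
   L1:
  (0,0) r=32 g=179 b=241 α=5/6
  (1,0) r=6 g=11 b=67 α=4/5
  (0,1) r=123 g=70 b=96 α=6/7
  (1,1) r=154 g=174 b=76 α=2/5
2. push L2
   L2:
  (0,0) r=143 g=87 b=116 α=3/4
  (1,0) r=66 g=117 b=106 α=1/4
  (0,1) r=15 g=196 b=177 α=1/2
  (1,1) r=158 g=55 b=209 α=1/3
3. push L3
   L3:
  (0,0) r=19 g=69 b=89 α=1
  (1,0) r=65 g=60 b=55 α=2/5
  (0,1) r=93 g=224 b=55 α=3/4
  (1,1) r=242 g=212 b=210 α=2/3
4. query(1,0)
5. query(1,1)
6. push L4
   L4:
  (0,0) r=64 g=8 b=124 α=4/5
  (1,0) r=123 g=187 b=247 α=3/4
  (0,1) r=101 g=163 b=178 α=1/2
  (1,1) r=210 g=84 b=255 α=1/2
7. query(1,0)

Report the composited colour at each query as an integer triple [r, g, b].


(1,0) stack=L1,L2,L3; from [0,0,0]:
+L1 (α=4/5) → [24/5, 44/5, 268/5]
+L2 (α=1/4) → [201/10, 717/20, 667/10]
+L3 (α=2/5) → [1903/50, 4551/100, 3101/50]
= [38, 46, 62]

(1,1) stack=L1,L2,L3; from [0,0,0]:
L1 α=2/5: [308/5, 348/5, 152/5]
L2 α=1/3: [1406/15, 971/15, 1349/15]
L3 α=2/3: [8666/45, 7331/45, 7649/45]
rounded: [193, 163, 170]

query (1,0) [L1,L2,L3,L4] — begin 0,0,0
L1 α=4/5: [24/5, 44/5, 268/5]
L2 α=1/4: [201/10, 717/20, 667/10]
L3 α=2/5: [1903/50, 4551/100, 3101/50]
L4 α=3/4: [20353/200, 60651/400, 40151/200]
= [102, 152, 201]


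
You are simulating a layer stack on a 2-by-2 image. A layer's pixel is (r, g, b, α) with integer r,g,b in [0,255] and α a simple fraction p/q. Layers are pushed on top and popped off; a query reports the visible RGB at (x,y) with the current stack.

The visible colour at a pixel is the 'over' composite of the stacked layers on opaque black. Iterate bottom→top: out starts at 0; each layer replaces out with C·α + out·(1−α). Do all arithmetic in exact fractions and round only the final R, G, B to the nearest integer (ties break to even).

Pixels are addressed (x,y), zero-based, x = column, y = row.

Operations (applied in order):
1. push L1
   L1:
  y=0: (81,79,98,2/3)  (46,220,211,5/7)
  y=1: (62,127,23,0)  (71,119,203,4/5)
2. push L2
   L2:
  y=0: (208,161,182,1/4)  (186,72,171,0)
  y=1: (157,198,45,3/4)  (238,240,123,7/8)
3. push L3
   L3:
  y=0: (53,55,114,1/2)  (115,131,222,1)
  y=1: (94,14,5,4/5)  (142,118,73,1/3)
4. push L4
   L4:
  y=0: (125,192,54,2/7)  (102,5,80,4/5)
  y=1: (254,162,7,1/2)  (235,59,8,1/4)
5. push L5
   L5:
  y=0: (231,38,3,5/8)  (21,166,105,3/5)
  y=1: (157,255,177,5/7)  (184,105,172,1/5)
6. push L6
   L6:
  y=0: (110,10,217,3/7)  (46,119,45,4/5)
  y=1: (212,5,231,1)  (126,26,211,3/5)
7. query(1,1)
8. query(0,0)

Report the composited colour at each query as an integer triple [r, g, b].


(1,1) stack=L1,L2,L3,L4,L5,L6; from [0,0,0]:
+L1 (α=4/5) → [284/5, 476/5, 812/5]
+L2 (α=7/8) → [4307/20, 2219/10, 5117/40]
+L3 (α=1/3) → [1909/10, 2809/15, 6577/60]
+L4 (α=1/4) → [8077/40, 776/5, 6737/80]
+L5 (α=1/5) → [9917/50, 3629/25, 10177/100]
+L6 (α=3/5) → [19367/125, 9208/125, 41827/250]
rounded: [155, 74, 167]

at x=0,y=0 over L1,L2,L3,L4,L5,L6:
L1 α=2/3: [54, 158/3, 196/3]
L2 α=1/4: [185/2, 319/4, 189/2]
L3 α=1/2: [291/4, 539/8, 417/4]
L4 α=2/7: [2455/28, 5767/56, 2517/28]
L5 α=5/8: [39705/224, 27941/448, 7971/224]
L6 α=3/7: [58185/392, 31301/784, 44427/392]
→ [148, 40, 113]


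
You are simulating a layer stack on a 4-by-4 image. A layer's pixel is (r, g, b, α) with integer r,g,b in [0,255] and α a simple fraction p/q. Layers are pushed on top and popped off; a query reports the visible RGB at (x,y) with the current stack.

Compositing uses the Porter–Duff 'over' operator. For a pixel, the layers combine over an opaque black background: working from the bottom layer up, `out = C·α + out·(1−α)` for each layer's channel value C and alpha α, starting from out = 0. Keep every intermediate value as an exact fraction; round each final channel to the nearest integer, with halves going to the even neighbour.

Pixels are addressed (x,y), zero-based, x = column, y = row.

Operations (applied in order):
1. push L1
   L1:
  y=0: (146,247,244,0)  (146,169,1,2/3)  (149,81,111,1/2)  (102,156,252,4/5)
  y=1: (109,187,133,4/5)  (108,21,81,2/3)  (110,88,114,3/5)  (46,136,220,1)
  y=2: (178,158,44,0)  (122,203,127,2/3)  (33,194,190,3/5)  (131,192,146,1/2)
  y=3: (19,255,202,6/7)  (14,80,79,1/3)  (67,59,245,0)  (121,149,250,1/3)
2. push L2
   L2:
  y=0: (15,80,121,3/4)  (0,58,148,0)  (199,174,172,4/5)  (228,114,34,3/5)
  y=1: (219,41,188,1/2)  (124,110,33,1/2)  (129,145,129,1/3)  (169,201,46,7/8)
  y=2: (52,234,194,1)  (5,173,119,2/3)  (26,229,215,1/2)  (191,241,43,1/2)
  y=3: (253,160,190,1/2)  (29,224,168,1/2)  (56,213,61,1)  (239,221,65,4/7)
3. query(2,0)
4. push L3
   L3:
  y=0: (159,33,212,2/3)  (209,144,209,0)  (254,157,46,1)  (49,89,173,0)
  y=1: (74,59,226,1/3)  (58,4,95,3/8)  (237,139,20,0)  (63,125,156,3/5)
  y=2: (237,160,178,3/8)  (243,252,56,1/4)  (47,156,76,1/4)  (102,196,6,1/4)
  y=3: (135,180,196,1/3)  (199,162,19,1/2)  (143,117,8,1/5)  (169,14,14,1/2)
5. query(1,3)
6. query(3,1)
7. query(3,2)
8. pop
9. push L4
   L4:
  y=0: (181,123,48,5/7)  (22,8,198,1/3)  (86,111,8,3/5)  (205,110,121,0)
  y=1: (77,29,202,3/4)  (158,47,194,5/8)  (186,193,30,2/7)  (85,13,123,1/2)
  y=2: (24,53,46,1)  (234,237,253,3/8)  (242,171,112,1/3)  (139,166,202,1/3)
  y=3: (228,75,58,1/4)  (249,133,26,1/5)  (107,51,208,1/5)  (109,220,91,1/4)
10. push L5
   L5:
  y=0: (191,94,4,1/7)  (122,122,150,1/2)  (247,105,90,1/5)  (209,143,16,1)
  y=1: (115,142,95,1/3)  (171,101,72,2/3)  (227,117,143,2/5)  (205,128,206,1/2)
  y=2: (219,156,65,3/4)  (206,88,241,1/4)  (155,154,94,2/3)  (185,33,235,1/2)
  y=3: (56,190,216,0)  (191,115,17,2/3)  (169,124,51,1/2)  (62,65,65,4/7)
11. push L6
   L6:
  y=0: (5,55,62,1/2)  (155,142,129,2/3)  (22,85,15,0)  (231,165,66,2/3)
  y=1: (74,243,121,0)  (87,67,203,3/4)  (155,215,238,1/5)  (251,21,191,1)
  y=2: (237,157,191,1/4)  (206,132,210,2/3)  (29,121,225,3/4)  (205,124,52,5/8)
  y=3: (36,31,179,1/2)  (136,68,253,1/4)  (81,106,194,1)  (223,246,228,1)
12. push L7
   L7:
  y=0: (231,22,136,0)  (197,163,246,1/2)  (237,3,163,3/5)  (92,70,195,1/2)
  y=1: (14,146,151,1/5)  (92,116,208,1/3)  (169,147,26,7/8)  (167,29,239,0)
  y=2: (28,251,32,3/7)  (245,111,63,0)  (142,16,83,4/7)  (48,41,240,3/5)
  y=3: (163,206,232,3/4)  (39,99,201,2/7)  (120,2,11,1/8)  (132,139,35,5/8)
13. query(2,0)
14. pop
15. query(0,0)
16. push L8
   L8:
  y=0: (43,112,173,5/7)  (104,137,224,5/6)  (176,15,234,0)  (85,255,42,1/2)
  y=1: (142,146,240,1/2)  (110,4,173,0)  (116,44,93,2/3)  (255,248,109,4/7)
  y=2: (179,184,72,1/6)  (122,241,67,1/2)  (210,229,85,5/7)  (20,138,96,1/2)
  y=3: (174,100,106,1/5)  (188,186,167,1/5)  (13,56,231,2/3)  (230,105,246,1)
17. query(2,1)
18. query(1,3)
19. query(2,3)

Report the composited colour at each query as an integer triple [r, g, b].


at x=2,y=0 over L1,L2:
L1 α=1/2: [149/2, 81/2, 111/2]
L2 α=4/5: [1741/10, 1473/10, 1487/10]
= [174, 147, 149]

query (1,3) [L1,L2,L3] — begin 0,0,0
+L1 (α=1/3) → [14/3, 80/3, 79/3]
+L2 (α=1/2) → [101/6, 376/3, 583/6]
+L3 (α=1/2) → [1295/12, 431/3, 697/12]
→ [108, 144, 58]

at x=3,y=1 over L1,L2,L3:
L1 α=1: [46, 136, 220]
L2 α=7/8: [1229/8, 1543/8, 271/4]
L3 α=3/5: [397/4, 3043/20, 1207/10]
= [99, 152, 121]

query (3,2) [L1,L2,L3] — begin 0,0,0
L1 α=1/2: [131/2, 96, 73]
L2 α=1/2: [513/4, 337/2, 58]
L3 α=1/4: [1947/16, 1403/8, 45]
→ [122, 175, 45]

at x=2,y=0 over L1,L2,L4,L5,L6,L7:
L1 α=1/2: [149/2, 81/2, 111/2]
L2 α=4/5: [1741/10, 1473/10, 1487/10]
L4 α=3/5: [3031/25, 3138/25, 1607/25]
L5 α=1/5: [18299/125, 15177/125, 8678/125]
L6 α=0: [18299/125, 15177/125, 8678/125]
L7 α=3/5: [125473/625, 31479/625, 78481/625]
= [201, 50, 126]

at x=0,y=0 over L1,L2,L4,L5,L6:
after L1 α=0: [0, 0, 0]
after L2 α=3/4: [45/4, 60, 363/4]
after L4 α=5/7: [265/2, 105, 843/14]
after L5 α=1/7: [986/7, 724/7, 2557/49]
after L6 α=1/2: [1021/14, 1109/14, 5595/98]
→ [73, 79, 57]

(2,1) stack=L1,L2,L4,L5,L6,L8; from [0,0,0]:
+L1 (α=3/5) → [66, 264/5, 342/5]
+L2 (α=1/3) → [87, 1253/15, 443/5]
+L4 (α=2/7) → [807/7, 2411/21, 503/7]
+L5 (α=2/5) → [5599/35, 4049/35, 3511/35]
+L6 (α=1/5) → [27821/175, 23721/175, 22374/175]
+L8 (α=2/3) → [22807/175, 39121/525, 18308/175]
= [130, 75, 105]

query (1,3) [L1,L2,L4,L5,L6,L8] — begin 0,0,0
after L1 α=1/3: [14/3, 80/3, 79/3]
after L2 α=1/2: [101/6, 376/3, 583/6]
after L4 α=1/5: [949/15, 1903/15, 1244/15]
after L5 α=2/3: [6679/45, 5353/45, 1754/45]
after L6 α=1/4: [8719/60, 6373/60, 5549/60]
after L8 α=1/5: [11539/75, 9163/75, 8054/75]
rounded: [154, 122, 107]

at x=2,y=3 over L1,L2,L4,L5,L6,L8:
L1 α=0: [0, 0, 0]
L2 α=1: [56, 213, 61]
L4 α=1/5: [331/5, 903/5, 452/5]
L5 α=1/2: [588/5, 1523/10, 707/10]
L6 α=1: [81, 106, 194]
L8 α=2/3: [107/3, 218/3, 656/3]
= [36, 73, 219]
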